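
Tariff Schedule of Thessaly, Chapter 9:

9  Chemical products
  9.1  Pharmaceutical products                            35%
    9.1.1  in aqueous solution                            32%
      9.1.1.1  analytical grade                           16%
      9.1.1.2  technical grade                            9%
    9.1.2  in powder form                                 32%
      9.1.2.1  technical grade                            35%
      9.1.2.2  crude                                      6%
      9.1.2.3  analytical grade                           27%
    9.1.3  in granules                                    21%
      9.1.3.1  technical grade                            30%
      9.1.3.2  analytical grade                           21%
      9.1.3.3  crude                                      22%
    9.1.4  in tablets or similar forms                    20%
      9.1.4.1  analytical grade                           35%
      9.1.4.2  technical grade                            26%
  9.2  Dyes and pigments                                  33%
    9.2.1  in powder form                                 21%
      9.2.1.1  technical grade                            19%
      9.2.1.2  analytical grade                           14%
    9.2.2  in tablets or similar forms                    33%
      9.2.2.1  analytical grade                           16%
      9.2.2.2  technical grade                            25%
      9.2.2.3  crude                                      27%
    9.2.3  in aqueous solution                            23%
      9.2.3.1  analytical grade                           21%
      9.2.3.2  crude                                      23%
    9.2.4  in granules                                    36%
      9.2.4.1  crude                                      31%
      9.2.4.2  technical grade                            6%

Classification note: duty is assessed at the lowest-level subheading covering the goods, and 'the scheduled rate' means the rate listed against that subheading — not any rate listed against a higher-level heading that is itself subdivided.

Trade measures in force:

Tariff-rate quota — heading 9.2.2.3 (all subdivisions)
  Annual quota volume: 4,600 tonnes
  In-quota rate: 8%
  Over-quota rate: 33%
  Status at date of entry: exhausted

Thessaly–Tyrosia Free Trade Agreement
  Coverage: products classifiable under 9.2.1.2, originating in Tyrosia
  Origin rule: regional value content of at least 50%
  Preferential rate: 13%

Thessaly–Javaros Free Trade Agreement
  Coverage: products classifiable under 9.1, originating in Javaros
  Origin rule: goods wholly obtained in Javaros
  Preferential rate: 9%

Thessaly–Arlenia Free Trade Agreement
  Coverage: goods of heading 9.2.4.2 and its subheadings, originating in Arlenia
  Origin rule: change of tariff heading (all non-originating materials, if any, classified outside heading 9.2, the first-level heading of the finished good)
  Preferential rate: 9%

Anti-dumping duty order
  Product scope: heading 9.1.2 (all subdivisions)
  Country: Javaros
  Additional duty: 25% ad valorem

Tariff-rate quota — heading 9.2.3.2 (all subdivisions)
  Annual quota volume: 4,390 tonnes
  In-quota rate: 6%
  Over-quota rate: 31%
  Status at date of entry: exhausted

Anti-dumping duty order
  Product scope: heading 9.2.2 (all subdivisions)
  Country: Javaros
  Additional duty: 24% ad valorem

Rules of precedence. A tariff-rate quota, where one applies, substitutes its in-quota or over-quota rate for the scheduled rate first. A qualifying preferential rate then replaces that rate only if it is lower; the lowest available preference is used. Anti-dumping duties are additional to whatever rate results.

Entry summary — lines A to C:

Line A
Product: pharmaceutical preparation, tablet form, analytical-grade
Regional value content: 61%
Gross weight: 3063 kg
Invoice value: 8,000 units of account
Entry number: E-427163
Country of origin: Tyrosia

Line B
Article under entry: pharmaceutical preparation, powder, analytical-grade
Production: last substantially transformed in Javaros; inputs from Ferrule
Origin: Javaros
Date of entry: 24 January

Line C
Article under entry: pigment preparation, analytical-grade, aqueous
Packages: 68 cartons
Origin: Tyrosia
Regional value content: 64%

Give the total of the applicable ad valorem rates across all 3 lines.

108%

Line A: pharmaceutical → 9.1; tablet form → 9.1.4; analytical-grade → 9.1.4.1. Scheduled 35%. Tyrosia agreement on 9.2.1.2: 9.1.4.1 not covered. → 35%.
Line B: pharmaceutical → 9.1; powder → 9.1.2; analytical-grade → 9.1.2.3. Scheduled 27%. Javaros agreement on 9.1: not wholly obtained; anti-dumping (Javaros, 9.1.2): +25%; total 27% + 25% = 52%. → 52%.
Line C: pigment → 9.2; aqueous → 9.2.3; analytical-grade → 9.2.3.1. Scheduled 21%. Tyrosia agreement on 9.2.1.2: 9.2.3.1 not covered. → 21%.
Sum: 35% + 52% + 21% = 108%.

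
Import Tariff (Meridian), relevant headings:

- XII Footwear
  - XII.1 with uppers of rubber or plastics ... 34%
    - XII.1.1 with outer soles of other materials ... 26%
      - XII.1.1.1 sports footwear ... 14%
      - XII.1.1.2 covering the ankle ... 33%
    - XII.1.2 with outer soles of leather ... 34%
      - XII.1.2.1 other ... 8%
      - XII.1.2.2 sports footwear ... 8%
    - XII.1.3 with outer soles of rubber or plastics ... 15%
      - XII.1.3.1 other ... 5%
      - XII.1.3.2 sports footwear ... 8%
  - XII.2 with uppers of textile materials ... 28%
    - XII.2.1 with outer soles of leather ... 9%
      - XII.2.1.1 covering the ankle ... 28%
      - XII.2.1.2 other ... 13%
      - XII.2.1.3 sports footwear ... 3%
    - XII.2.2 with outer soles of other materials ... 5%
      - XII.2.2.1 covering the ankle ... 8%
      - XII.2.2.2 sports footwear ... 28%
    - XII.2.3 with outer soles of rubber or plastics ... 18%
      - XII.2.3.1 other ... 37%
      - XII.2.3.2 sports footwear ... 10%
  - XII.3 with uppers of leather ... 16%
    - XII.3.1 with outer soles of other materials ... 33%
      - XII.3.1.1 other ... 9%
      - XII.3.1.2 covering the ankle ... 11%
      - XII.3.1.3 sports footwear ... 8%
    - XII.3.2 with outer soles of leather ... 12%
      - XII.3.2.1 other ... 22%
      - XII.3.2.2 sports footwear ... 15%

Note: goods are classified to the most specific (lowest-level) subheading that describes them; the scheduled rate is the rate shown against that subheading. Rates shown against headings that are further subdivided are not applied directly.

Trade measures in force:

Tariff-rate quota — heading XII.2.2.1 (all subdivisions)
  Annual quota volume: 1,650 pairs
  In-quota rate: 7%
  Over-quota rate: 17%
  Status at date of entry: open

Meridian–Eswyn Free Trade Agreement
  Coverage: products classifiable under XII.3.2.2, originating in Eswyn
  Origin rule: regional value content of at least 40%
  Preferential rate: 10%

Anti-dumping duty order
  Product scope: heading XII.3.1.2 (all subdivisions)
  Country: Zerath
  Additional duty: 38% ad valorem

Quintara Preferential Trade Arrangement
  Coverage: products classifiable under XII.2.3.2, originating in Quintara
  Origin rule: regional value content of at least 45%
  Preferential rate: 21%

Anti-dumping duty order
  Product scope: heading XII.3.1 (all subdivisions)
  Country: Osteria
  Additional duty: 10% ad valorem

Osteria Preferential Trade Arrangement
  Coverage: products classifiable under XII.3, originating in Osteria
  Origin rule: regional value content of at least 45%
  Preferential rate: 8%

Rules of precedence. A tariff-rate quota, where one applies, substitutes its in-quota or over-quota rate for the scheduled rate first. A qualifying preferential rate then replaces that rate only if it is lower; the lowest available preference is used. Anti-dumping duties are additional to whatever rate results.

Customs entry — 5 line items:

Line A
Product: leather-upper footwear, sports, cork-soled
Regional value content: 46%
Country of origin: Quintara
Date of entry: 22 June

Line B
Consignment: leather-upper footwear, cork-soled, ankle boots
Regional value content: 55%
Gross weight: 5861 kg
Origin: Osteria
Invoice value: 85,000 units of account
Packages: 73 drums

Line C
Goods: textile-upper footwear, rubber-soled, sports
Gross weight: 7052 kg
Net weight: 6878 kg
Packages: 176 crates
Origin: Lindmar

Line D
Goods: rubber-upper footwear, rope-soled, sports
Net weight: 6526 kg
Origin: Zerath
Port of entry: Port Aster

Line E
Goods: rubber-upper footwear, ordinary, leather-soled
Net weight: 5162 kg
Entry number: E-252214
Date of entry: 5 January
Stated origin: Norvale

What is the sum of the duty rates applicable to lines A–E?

Line A: leather-upper → XII.3; cork-soled → XII.3.1; sports → XII.3.1.3. Scheduled 8%. Quintara agreement on XII.2.3.2: XII.3.1.3 not covered. → 8%.
Line B: leather-upper → XII.3; cork-soled → XII.3.1; ankle boots → XII.3.1.2. Scheduled 11%. Osteria agreement on XII.3: RVC ≥ 45% → 8% available; preferential 8%; anti-dumping (Osteria, XII.3.1): +10%; total 8% + 10% = 18%. → 18%.
Line C: textile-upper → XII.2; rubber-soled → XII.2.3; sports → XII.2.3.2. Scheduled 10%. No special measure applies. → 10%.
Line D: rubber-upper → XII.1; rope-soled → XII.1.1; sports → XII.1.1.1. Scheduled 14%. No special measure applies. → 14%.
Line E: rubber-upper → XII.1; leather-soled → XII.1.2; ordinary → XII.1.2.1. Scheduled 8%. No special measure applies. → 8%.
Sum: 8% + 18% + 10% + 14% + 8% = 58%.

58%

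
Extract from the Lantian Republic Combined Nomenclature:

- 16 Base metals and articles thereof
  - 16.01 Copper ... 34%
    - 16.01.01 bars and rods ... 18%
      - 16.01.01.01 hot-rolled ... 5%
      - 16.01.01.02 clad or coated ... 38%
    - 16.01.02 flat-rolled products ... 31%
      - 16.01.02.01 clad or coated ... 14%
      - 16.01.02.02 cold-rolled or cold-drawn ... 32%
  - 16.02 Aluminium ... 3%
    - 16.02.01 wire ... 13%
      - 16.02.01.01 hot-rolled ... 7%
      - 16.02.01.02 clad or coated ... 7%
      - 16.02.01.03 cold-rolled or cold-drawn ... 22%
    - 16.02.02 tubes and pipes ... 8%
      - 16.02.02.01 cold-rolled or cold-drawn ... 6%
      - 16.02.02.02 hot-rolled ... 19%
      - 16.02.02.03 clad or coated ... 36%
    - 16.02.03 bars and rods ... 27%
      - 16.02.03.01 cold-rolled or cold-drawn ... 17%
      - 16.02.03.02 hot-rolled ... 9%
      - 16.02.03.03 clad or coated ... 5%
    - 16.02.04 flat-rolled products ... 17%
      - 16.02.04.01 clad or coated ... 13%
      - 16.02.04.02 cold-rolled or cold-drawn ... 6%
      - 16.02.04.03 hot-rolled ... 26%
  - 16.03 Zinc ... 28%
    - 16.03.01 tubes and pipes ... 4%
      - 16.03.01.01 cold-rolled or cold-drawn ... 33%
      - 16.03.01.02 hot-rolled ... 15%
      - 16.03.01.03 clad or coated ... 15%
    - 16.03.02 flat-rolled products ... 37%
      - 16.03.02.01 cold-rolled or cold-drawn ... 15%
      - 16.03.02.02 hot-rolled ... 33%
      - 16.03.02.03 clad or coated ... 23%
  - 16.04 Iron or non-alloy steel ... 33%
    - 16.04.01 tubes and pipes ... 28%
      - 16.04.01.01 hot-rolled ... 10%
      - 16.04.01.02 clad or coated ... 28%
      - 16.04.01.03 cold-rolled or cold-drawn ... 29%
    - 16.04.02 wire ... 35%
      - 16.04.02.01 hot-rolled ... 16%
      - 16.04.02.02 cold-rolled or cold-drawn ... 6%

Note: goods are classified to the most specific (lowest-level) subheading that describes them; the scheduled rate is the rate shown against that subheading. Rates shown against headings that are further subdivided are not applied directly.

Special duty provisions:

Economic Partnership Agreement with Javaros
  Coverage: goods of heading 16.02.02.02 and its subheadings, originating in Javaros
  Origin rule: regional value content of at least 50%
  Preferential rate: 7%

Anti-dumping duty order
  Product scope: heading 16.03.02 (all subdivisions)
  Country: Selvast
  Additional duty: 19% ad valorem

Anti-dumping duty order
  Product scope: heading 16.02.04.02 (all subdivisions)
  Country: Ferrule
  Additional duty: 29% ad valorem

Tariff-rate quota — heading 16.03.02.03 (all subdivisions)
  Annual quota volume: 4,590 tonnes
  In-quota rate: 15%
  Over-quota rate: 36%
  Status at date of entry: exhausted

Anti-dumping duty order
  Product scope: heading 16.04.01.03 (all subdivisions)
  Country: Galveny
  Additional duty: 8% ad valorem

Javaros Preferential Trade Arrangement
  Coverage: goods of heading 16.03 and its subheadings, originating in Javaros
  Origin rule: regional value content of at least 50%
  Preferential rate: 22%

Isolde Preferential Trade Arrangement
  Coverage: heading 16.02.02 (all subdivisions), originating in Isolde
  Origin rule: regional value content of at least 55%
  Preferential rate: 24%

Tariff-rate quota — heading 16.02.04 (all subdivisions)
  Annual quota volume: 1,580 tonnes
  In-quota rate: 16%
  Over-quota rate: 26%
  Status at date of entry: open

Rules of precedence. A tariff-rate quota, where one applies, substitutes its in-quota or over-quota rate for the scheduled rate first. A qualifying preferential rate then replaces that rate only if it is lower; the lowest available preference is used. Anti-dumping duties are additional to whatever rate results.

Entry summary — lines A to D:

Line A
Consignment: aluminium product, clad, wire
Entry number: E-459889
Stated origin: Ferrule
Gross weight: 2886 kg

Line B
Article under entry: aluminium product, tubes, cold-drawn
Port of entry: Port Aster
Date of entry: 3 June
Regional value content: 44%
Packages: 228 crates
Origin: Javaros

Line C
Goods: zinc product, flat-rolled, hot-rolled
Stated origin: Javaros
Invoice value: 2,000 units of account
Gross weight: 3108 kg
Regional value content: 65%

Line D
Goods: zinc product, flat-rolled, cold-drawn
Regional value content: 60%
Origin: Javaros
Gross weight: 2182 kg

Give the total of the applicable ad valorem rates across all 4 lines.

Line A: aluminium → 16.02; wire → 16.02.01; clad → 16.02.01.02. Scheduled 7%. No special measure applies. → 7%.
Line B: aluminium → 16.02; tubes → 16.02.02; cold-drawn → 16.02.02.01. Scheduled 6%. Javaros agreement on 16.02.02.02: 16.02.02.01 not covered; Javaros agreement on 16.03: 16.02.02.01 not covered. → 6%.
Line C: zinc → 16.03; flat-rolled → 16.03.02; hot-rolled → 16.03.02.02. Scheduled 33%. Javaros agreement on 16.02.02.02: 16.03.02.02 not covered; Javaros agreement on 16.03: RVC ≥ 50% → 22% available; preferential 22%. → 22%.
Line D: zinc → 16.03; flat-rolled → 16.03.02; cold-drawn → 16.03.02.01. Scheduled 15%. Javaros agreement on 16.02.02.02: 16.03.02.01 not covered; Javaros agreement on 16.03: RVC ≥ 50% → 22% available; preference 22% not lower than 15% → no reduction. → 15%.
Sum: 7% + 6% + 22% + 15% = 50%.

50%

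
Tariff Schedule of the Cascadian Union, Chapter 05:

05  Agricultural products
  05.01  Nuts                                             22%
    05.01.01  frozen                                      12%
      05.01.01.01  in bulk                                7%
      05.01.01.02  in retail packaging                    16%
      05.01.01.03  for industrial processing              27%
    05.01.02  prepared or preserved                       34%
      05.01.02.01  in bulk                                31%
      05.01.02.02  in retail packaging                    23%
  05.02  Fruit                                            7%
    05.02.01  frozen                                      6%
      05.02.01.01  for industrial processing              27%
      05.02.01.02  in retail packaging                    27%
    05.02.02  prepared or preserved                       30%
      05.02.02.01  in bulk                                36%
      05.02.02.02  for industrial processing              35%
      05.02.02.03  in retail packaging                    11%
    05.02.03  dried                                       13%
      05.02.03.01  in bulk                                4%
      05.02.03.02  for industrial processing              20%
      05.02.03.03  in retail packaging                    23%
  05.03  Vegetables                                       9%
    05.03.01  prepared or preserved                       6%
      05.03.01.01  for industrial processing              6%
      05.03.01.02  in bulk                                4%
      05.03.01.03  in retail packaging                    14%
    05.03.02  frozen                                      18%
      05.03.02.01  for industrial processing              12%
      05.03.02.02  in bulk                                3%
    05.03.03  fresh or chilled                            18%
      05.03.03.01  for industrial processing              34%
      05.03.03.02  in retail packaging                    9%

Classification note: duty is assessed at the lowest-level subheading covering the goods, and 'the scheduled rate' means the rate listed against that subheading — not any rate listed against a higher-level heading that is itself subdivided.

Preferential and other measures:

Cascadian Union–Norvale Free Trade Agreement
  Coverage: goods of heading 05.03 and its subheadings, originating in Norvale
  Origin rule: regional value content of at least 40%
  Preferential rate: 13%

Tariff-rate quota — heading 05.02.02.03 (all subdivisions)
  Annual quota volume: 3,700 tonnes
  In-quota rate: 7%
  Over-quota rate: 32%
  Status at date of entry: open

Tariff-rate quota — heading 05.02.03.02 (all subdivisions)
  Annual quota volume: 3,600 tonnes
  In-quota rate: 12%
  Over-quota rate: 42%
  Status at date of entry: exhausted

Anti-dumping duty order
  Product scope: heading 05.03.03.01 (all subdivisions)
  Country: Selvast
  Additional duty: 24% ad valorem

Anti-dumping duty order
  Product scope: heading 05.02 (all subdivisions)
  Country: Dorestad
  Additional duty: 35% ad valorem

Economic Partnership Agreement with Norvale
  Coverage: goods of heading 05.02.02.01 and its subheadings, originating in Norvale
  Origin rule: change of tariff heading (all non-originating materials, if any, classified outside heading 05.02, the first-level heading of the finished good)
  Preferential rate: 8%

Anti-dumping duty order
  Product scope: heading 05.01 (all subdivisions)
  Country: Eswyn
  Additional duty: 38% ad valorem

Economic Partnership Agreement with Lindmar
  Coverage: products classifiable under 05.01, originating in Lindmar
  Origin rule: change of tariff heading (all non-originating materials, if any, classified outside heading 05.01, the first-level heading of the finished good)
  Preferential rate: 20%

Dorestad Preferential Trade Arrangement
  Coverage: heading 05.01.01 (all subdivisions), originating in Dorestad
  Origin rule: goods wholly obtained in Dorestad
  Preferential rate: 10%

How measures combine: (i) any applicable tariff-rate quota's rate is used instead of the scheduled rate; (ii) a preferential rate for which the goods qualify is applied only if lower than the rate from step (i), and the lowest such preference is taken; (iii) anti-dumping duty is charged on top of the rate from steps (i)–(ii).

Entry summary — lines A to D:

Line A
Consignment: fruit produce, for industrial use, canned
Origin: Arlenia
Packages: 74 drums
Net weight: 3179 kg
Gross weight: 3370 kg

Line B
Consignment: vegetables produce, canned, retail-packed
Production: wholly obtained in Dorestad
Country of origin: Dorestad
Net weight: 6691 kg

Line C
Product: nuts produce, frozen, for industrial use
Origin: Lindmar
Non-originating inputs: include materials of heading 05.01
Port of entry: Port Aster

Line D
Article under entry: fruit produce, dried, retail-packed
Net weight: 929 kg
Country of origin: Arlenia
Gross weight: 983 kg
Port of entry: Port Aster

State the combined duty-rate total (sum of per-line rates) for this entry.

Line A: fruit → 05.02; canned → 05.02.02; for industrial use → 05.02.02.02. Scheduled 35%. No special measure applies. → 35%.
Line B: vegetables → 05.03; canned → 05.03.01; retail-packed → 05.03.01.03. Scheduled 14%. Dorestad agreement on 05.01.01: 05.03.01.03 not covered. → 14%.
Line C: nuts → 05.01; frozen → 05.01.01; for industrial use → 05.01.01.03. Scheduled 27%. Lindmar agreement on 05.01: CTH not met. → 27%.
Line D: fruit → 05.02; dried → 05.02.03; retail-packed → 05.02.03.03. Scheduled 23%. No special measure applies. → 23%.
Sum: 35% + 14% + 27% + 23% = 99%.

99%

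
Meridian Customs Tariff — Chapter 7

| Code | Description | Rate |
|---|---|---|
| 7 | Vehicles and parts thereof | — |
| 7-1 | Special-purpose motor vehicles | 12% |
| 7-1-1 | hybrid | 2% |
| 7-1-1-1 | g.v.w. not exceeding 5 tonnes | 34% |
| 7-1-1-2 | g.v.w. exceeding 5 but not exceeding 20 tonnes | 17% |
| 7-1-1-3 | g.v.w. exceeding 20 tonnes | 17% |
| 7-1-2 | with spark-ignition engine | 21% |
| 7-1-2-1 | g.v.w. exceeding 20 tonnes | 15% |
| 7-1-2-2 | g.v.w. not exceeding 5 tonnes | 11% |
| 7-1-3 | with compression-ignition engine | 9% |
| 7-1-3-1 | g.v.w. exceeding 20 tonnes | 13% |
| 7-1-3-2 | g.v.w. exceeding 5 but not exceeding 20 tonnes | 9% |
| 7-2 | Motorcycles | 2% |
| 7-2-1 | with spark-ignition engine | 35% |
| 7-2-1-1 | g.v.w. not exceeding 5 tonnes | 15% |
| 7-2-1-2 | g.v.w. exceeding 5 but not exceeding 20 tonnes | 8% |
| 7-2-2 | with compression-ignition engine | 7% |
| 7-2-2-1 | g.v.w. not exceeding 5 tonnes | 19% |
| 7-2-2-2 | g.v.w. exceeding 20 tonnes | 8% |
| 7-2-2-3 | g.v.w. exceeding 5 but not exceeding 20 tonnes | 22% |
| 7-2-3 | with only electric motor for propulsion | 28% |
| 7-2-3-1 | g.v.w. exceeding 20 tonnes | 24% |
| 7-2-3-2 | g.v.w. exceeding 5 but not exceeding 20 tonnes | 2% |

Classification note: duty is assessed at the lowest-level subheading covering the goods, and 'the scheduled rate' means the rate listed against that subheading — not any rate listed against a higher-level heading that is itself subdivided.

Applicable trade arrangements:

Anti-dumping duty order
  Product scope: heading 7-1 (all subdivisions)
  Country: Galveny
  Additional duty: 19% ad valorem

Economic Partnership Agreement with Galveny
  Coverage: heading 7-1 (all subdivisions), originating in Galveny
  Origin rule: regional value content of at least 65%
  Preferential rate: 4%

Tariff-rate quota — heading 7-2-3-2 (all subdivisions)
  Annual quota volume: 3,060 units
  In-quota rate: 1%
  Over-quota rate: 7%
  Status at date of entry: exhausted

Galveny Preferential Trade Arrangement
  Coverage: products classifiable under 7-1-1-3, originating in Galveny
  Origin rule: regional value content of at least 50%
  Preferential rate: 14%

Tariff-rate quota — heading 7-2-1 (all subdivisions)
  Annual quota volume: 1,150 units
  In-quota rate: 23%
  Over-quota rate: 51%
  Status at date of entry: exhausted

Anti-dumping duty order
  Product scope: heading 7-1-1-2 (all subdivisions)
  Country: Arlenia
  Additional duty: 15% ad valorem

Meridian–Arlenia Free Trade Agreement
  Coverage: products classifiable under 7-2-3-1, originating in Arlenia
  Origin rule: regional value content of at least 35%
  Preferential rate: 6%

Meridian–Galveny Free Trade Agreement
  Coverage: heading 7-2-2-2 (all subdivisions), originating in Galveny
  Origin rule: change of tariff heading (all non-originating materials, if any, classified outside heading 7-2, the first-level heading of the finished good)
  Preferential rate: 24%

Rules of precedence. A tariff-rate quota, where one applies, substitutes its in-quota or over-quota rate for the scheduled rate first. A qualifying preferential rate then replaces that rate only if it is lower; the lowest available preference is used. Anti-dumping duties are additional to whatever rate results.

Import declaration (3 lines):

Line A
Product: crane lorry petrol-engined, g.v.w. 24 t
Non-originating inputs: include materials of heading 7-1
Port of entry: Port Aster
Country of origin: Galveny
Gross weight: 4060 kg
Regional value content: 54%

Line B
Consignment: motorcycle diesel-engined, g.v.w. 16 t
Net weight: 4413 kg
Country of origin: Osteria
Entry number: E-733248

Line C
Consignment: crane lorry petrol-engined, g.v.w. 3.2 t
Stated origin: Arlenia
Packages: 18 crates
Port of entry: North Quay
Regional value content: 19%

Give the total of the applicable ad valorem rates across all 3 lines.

67%

Line A: crane lorry → 7-1; petrol-engined → 7-1-2; g.v.w. 24 t → 7-1-2-1. Scheduled 15%. Galveny agreement on 7-1: RVC < 65%; Galveny agreement on 7-1-1-3: 7-1-2-1 not covered; Galveny agreement on 7-2-2-2: 7-1-2-1 not covered; anti-dumping (Galveny, 7-1): +19%; total 15% + 19% = 34%. → 34%.
Line B: motorcycle → 7-2; diesel-engined → 7-2-2; g.v.w. 16 t → 7-2-2-3. Scheduled 22%. No special measure applies. → 22%.
Line C: crane lorry → 7-1; petrol-engined → 7-1-2; g.v.w. 3.2 t → 7-1-2-2. Scheduled 11%. Arlenia agreement on 7-2-3-1: 7-1-2-2 not covered. → 11%.
Sum: 34% + 22% + 11% = 67%.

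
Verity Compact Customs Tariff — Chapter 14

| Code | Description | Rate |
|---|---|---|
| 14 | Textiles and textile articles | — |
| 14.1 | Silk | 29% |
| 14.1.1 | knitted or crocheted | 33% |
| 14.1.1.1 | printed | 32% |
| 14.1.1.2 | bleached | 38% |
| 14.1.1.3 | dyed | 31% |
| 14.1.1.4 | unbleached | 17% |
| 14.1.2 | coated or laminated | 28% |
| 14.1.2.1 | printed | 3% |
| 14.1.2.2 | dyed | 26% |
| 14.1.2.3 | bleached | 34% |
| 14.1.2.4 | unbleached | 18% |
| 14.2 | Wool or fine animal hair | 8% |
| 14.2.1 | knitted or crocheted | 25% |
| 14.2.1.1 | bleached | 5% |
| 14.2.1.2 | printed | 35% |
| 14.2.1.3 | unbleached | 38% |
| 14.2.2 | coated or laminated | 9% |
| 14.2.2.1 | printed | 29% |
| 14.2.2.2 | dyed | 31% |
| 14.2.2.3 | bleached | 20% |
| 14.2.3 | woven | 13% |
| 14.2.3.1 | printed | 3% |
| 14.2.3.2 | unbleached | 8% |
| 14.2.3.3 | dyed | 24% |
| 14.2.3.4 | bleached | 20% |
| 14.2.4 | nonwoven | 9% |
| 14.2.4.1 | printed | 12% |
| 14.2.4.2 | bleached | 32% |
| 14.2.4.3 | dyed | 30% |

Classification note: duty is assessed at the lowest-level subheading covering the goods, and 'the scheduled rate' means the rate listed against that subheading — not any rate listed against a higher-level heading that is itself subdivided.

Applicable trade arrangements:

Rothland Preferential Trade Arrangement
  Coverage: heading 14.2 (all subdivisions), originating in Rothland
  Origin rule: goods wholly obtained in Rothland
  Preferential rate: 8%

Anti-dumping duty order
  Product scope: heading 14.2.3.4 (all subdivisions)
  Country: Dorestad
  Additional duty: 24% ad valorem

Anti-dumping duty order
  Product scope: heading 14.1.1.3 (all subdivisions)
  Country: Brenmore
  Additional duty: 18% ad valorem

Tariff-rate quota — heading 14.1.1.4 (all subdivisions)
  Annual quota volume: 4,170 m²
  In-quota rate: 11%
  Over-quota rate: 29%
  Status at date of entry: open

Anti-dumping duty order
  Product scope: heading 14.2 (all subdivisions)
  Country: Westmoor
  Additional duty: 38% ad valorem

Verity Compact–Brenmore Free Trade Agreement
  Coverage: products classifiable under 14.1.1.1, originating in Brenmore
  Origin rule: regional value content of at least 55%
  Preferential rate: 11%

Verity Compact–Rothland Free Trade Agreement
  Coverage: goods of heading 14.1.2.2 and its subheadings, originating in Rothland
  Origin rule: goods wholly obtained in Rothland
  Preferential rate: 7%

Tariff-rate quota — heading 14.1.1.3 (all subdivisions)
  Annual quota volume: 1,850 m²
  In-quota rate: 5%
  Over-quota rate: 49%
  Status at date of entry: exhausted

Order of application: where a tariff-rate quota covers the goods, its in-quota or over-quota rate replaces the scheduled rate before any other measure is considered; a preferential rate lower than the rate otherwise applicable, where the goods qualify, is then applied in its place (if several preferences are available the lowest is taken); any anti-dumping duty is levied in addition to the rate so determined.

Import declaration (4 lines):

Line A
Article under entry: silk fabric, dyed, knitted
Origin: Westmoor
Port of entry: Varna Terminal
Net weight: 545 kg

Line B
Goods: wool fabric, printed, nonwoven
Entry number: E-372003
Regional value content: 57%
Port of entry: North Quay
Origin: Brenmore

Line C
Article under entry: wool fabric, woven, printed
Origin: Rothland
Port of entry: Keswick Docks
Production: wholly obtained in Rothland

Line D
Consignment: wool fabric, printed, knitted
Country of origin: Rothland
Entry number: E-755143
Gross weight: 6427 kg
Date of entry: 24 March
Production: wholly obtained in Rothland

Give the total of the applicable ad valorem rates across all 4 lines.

Line A: silk → 14.1; knitted → 14.1.1; dyed → 14.1.1.3. Scheduled 31%. quota on 14.1.1.3 exhausted → over-quota 49%. → 49%.
Line B: wool → 14.2; nonwoven → 14.2.4; printed → 14.2.4.1. Scheduled 12%. Brenmore agreement on 14.1.1.1: 14.2.4.1 not covered. → 12%.
Line C: wool → 14.2; woven → 14.2.3; printed → 14.2.3.1. Scheduled 3%. Rothland agreement on 14.2: wholly obtained → 8% available; Rothland agreement on 14.1.2.2: 14.2.3.1 not covered; preference 8% not lower than 3% → no reduction. → 3%.
Line D: wool → 14.2; knitted → 14.2.1; printed → 14.2.1.2. Scheduled 35%. Rothland agreement on 14.2: wholly obtained → 8% available; Rothland agreement on 14.1.2.2: 14.2.1.2 not covered; preferential 8%. → 8%.
Sum: 49% + 12% + 3% + 8% = 72%.

72%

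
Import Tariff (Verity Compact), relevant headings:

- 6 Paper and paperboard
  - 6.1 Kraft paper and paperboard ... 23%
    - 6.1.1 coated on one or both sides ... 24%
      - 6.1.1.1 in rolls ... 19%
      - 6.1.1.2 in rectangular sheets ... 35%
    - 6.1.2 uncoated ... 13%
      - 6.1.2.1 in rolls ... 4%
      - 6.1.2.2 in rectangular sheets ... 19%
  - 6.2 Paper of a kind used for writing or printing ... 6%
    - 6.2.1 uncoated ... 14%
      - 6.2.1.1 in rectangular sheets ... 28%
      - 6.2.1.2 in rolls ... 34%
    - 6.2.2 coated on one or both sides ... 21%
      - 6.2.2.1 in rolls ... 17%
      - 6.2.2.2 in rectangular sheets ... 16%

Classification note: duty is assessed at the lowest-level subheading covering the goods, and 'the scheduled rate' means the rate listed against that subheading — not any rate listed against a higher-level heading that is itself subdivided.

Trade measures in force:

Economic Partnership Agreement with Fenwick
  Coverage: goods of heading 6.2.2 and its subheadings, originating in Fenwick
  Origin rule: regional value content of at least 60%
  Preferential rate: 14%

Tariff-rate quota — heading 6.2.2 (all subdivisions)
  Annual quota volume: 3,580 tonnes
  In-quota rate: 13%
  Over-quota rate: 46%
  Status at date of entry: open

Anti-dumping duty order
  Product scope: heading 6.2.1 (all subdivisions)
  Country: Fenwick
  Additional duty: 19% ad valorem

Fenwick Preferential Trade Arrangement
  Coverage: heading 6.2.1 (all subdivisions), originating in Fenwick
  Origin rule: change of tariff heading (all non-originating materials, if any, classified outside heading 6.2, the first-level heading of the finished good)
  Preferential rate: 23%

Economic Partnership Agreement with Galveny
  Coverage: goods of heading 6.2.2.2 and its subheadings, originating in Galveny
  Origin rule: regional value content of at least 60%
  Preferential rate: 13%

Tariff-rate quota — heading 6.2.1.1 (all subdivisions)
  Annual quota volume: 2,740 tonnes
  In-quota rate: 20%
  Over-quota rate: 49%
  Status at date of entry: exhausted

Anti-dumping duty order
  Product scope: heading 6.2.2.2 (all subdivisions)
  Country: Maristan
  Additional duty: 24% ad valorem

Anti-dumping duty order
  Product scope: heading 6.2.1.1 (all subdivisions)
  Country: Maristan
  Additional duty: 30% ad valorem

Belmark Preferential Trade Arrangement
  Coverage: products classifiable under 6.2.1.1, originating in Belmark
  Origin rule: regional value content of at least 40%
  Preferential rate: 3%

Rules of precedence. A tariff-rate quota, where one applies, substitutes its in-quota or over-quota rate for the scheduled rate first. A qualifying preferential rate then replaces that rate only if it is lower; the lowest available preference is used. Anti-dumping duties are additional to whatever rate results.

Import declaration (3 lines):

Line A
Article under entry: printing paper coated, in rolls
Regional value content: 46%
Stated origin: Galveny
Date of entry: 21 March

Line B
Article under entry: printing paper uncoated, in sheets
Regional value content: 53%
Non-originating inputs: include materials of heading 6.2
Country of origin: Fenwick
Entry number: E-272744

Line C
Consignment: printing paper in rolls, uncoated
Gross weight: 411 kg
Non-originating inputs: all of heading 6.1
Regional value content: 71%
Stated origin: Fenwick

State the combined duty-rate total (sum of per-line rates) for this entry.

123%

Line A: printing paper → 6.2; coated → 6.2.2; in rolls → 6.2.2.1. Scheduled 17%. quota on 6.2.2 open → in-quota 13%; Galveny agreement on 6.2.2.2: 6.2.2.1 not covered. → 13%.
Line B: printing paper → 6.2; uncoated → 6.2.1; in sheets → 6.2.1.1. Scheduled 28%. quota on 6.2.1.1 exhausted → over-quota 49%; Fenwick agreement on 6.2.2: 6.2.1.1 not covered; Fenwick agreement on 6.2.1: CTH not met; anti-dumping (Fenwick, 6.2.1): +19%; total 49% + 19% = 68%. → 68%.
Line C: printing paper → 6.2; uncoated → 6.2.1; in rolls → 6.2.1.2. Scheduled 34%. Fenwick agreement on 6.2.2: 6.2.1.2 not covered; Fenwick agreement on 6.2.1: CTH met → 23% available; preferential 23%; anti-dumping (Fenwick, 6.2.1): +19%; total 23% + 19% = 42%. → 42%.
Sum: 13% + 68% + 42% = 123%.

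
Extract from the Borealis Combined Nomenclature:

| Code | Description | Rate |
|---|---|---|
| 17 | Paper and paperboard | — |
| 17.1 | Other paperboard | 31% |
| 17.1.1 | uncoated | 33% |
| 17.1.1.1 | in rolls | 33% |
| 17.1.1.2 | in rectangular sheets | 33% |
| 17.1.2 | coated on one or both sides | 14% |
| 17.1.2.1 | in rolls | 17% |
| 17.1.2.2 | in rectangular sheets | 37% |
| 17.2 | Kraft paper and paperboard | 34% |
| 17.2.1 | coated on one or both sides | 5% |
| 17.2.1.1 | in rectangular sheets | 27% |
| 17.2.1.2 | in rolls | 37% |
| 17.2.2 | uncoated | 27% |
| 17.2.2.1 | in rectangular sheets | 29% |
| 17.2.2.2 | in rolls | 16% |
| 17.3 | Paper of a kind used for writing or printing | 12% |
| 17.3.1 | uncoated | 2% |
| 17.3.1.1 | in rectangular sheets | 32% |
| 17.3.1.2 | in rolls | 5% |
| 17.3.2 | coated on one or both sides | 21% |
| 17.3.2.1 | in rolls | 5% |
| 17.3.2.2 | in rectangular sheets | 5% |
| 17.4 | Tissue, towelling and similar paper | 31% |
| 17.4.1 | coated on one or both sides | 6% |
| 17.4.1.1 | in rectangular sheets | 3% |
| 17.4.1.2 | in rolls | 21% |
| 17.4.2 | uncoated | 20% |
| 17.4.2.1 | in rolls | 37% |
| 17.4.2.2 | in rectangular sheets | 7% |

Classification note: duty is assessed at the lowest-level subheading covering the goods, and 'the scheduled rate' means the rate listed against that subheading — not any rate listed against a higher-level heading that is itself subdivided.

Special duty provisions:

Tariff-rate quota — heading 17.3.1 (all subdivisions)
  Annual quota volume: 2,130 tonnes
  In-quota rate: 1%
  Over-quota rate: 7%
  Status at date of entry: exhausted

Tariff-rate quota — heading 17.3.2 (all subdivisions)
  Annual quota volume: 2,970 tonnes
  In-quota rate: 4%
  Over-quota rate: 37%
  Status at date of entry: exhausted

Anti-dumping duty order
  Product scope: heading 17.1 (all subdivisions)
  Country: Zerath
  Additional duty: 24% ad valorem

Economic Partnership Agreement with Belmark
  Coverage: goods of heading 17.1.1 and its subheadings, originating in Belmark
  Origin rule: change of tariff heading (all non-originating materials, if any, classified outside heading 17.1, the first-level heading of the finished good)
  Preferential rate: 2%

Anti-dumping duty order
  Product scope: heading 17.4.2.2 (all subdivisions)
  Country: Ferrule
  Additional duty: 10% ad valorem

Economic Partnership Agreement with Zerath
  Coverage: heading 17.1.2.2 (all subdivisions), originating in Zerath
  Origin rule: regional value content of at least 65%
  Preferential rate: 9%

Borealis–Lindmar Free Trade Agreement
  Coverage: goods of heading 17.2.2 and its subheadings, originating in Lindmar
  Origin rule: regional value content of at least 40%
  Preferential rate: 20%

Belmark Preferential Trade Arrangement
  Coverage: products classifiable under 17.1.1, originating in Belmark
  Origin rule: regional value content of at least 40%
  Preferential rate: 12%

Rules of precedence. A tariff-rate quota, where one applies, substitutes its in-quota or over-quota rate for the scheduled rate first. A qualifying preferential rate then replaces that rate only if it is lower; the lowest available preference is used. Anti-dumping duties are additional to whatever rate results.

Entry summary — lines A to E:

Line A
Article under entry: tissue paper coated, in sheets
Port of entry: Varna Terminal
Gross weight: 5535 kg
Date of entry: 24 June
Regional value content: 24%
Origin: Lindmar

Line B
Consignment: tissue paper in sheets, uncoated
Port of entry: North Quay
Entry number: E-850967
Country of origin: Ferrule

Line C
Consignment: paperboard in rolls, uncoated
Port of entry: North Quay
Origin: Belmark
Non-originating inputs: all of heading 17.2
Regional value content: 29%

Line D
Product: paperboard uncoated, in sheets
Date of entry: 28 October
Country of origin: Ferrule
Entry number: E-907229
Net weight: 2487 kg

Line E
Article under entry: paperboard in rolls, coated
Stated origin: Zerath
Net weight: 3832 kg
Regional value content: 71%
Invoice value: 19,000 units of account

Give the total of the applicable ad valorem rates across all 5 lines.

96%

Line A: tissue paper → 17.4; coated → 17.4.1; in sheets → 17.4.1.1. Scheduled 3%. Lindmar agreement on 17.2.2: 17.4.1.1 not covered. → 3%.
Line B: tissue paper → 17.4; uncoated → 17.4.2; in sheets → 17.4.2.2. Scheduled 7%. anti-dumping (Ferrule, 17.4.2.2): +10%; total 7% + 10% = 17%. → 17%.
Line C: paperboard → 17.1; uncoated → 17.1.1; in rolls → 17.1.1.1. Scheduled 33%. Belmark agreement on 17.1.1: CTH met → 2% available; Belmark agreement on 17.1.1: RVC < 40%; preferential 2%. → 2%.
Line D: paperboard → 17.1; uncoated → 17.1.1; in sheets → 17.1.1.2. Scheduled 33%. No special measure applies. → 33%.
Line E: paperboard → 17.1; coated → 17.1.2; in rolls → 17.1.2.1. Scheduled 17%. Zerath agreement on 17.1.2.2: 17.1.2.1 not covered; anti-dumping (Zerath, 17.1): +24%; total 17% + 24% = 41%. → 41%.
Sum: 3% + 17% + 2% + 33% + 41% = 96%.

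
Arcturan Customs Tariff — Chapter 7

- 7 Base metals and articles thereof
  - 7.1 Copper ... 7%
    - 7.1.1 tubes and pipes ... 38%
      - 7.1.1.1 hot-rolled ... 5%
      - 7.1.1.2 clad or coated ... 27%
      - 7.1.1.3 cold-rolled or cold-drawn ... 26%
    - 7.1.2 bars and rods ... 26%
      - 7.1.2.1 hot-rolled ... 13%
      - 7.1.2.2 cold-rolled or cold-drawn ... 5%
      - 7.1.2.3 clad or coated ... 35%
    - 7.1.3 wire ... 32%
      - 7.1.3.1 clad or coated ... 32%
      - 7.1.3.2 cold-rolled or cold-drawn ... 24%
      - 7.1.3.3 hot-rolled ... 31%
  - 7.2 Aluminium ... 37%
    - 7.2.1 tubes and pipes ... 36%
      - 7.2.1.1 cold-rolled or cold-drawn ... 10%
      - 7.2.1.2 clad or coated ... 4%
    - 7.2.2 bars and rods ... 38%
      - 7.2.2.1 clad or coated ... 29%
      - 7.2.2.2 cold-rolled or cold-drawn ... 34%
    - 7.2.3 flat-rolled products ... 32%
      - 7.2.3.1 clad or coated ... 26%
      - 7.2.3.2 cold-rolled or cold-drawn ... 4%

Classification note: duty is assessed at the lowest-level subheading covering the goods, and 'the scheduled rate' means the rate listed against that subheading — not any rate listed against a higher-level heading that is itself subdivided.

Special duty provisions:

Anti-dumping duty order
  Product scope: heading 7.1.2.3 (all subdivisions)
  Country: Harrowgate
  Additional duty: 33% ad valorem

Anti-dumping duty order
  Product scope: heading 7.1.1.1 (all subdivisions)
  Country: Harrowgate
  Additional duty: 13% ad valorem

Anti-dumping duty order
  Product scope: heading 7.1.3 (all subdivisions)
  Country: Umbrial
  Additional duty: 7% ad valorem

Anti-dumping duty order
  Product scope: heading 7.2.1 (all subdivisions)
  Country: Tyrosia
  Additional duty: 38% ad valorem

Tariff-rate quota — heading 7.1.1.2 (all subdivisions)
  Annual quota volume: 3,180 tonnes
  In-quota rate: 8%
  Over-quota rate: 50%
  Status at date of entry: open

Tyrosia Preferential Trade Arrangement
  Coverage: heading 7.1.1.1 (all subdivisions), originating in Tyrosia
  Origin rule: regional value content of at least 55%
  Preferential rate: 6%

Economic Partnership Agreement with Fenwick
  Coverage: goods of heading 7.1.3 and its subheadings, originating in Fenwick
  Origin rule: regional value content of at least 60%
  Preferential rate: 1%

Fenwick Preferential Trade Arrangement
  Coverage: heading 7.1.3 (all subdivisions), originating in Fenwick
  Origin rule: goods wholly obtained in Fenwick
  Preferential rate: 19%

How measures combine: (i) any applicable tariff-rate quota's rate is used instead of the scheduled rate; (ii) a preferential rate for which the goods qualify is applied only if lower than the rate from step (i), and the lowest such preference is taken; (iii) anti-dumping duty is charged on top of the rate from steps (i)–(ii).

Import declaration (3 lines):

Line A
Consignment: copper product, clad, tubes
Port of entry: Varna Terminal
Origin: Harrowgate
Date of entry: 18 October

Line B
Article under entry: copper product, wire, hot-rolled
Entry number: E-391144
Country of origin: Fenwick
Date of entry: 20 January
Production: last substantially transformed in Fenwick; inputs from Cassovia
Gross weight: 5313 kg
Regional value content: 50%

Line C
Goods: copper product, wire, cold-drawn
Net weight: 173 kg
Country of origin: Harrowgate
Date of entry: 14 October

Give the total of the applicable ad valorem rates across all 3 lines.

Line A: copper → 7.1; tubes → 7.1.1; clad → 7.1.1.2. Scheduled 27%. quota on 7.1.1.2 open → in-quota 8%. → 8%.
Line B: copper → 7.1; wire → 7.1.3; hot-rolled → 7.1.3.3. Scheduled 31%. Fenwick agreement on 7.1.3: RVC < 60%; Fenwick agreement on 7.1.3: not wholly obtained. → 31%.
Line C: copper → 7.1; wire → 7.1.3; cold-drawn → 7.1.3.2. Scheduled 24%. No special measure applies. → 24%.
Sum: 8% + 31% + 24% = 63%.

63%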